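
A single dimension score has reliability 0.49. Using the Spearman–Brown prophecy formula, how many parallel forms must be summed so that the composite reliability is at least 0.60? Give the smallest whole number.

2

k ≥ ρ*(1−ρ₁)/(ρ₁(1−ρ*)) = 0.60·0.51 / (0.49·0.40) = 1.561.
Smallest integer k = 2.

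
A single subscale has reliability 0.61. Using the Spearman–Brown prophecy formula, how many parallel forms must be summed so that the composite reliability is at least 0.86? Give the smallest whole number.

k ≥ ρ*(1−ρ₁)/(ρ₁(1−ρ*)) = 0.86·0.39 / (0.61·0.14) = 3.927.
Smallest integer k = 4.

4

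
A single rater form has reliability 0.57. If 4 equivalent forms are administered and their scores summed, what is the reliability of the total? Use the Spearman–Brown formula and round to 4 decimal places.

ρ_k = kρ / (1 + (k−1)ρ) = 4·0.57 / (1 + 3·0.57) = 2.280 / 2.710 = 0.8413.

0.8413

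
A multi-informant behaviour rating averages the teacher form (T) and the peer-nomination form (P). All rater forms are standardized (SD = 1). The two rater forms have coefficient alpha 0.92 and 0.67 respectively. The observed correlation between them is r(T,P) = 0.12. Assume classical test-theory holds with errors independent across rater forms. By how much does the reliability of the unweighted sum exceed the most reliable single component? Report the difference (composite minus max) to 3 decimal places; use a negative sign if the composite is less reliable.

Var(sum) = 2 + 0.24 = 2.24; true-score variance = 1.59 + 0.24 = 1.83; composite reliability = 0.8170.
Max component reliability = 0.9200.
Difference = 0.8170 − 0.9200 = -0.103.

-0.103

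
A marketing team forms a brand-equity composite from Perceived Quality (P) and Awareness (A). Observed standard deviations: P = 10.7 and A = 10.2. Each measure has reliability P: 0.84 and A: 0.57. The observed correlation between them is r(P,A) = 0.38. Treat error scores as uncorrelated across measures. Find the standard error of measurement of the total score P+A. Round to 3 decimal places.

7.941

Var(total) = 218.53 + 82.9464 = 301.476.
True-score variance = 155.474 + 82.9464 = 238.421, so reliability = 0.7908.
Error variance = 301.476 − 238.421 = 63.0556; SEM = √63.0556 = 7.941.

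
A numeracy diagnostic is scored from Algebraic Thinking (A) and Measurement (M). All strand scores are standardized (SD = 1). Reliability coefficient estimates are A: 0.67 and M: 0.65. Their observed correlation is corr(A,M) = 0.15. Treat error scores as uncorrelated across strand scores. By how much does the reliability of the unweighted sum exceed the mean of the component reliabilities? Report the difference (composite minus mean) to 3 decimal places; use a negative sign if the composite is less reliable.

0.044

Var(sum) = 2 + 0.3 = 2.3; true-score variance = 1.32 + 0.3 = 1.62; composite reliability = 0.7043.
Mean component reliability = 0.6600.
Difference = 0.7043 − 0.6600 = 0.044.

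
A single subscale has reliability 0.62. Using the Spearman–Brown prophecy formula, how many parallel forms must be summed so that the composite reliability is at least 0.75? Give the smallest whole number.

2

k ≥ ρ*(1−ρ₁)/(ρ₁(1−ρ*)) = 0.75·0.38 / (0.62·0.25) = 1.839.
Smallest integer k = 2.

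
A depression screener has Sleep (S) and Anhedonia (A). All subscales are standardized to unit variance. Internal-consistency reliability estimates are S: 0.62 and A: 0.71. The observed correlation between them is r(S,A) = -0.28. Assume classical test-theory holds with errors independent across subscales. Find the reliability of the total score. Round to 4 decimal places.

0.5347

Var(S+A) = 2 + 2·[(-0.28)] = 2 − 0.56 = 1.44.
Under uncorrelated errors the observed covariances equal the true-score covariances, so only the own-variance terms attenuate.
True-score variance = [0.62 + 0.71] − 0.56 = 1.33 − 0.56 = 0.77.
Reliability = 0.77 / 1.44 = 0.5347.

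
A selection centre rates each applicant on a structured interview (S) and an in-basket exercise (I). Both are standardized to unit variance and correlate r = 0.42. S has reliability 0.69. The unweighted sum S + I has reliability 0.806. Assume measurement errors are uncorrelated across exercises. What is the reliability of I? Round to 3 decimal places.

Var(S+I) = 2 + 2·0.42 = 2.840.
True-score variance = ρ_S + ρ_I + 2·0.42, so 0.806 = (0.69 + ρ_I + 0.84) / 2.840.
ρ_I = 0.806·2.840 − 0.69 − 0.84 = 0.759.

0.759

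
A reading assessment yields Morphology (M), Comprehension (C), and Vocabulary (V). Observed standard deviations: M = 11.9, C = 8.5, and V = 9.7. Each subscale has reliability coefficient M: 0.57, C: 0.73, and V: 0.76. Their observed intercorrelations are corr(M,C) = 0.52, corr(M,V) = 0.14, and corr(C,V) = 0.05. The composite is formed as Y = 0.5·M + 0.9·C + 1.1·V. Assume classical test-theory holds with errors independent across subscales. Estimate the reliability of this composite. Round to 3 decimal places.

Var(Y) = 0.5²·11.9² + 0.9²·8.5² + 1.1²·9.7² + 2·[0.45·11.9·8.5·0.52 + 0.55·11.9·9.7·0.14 + 0.99·8.5·9.7·0.05] = 207.774 + 73.277 = 281.051.
With uncorrelated errors the cross-covariances are all true-score covariance, so they carry over unchanged; only the diagonal terms shrink to ρᵢσᵢ².
True-score variance = [0.5²·11.9²·0.57 + 0.9²·8.5²·0.73 + 1.1²·9.7²·0.76] + 73.277 = 149.426 + 73.277 = 222.703.
Reliability = 222.703 / 281.051 = 0.792.

0.792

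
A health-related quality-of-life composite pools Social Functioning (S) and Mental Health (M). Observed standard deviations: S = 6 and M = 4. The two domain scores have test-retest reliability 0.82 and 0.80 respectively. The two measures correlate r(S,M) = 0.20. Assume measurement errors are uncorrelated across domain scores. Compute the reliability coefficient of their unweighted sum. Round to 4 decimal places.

0.8429

Var(S+M) = 6² + 4² + 2·[6·4·0.20] = 52 + 9.6 = 61.6.
Because errors are independent across components, Cov(Tᵢ,Tⱼ) = Cov(Xᵢ,Xⱼ); the off-diagonal part of the true-score variance is the same as above.
True-score variance = [6²·0.82 + 4²·0.80] + 9.6 = 42.32 + 9.6 = 51.92.
Reliability = 51.92 / 61.6 = 0.8429.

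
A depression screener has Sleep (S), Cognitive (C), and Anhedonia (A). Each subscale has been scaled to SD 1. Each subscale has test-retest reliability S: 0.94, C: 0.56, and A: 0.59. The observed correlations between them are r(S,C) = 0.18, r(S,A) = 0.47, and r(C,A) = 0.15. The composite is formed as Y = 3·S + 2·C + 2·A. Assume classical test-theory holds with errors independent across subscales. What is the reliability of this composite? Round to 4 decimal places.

Var(Y) = 3² + 2² + 2² + 2·[6·0.18 + 6·0.47 + 4·0.15] = 17 + 9 = 26.
With uncorrelated errors the cross-covariances are all true-score covariance, so they carry over unchanged; only the diagonal terms shrink to ρᵢσᵢ².
True-score variance = [3²·0.94 + 2²·0.56 + 2²·0.59] + 9 = 13.06 + 9 = 22.06.
Reliability = 22.06 / 26 = 0.8485.

0.8485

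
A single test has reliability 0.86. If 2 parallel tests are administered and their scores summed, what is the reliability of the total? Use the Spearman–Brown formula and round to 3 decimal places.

ρ_k = kρ / (1 + (k−1)ρ) = 2·0.86 / (1 + 1·0.86) = 1.720 / 1.860 = 0.925.

0.925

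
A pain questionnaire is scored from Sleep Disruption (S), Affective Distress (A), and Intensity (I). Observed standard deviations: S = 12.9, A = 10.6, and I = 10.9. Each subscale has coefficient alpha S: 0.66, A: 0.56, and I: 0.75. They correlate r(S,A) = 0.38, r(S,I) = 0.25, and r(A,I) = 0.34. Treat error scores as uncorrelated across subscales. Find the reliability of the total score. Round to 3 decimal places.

Var(S+A+I) = 12.9² + 10.6² + 10.9² + 2·[12.9·10.6·0.38 + 12.9·10.9·0.25 + 10.6·10.9·0.34] = 397.58 + 252.795 = 650.375.
Because errors are independent across components, Cov(Tᵢ,Tⱼ) = Cov(Xᵢ,Xⱼ); the off-diagonal part of the true-score variance is the same as above.
True-score variance = [12.9²·0.66 + 10.6²·0.56 + 10.9²·0.75] + 252.795 = 261.86 + 252.795 = 514.654.
Reliability = 514.654 / 650.375 = 0.791.

0.791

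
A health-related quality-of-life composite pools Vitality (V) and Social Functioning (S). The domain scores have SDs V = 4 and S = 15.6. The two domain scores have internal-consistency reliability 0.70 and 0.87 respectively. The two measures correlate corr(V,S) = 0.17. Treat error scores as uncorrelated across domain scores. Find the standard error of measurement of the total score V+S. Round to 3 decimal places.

Var(total) = 259.36 + 21.216 = 280.576.
True-score variance = 222.923 + 21.216 = 244.139, so reliability = 0.8701.
Error variance = 280.576 − 244.139 = 36.4368; SEM = √36.4368 = 6.036.

6.036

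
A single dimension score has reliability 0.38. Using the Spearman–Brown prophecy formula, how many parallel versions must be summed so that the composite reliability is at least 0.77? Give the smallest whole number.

k ≥ ρ*(1−ρ₁)/(ρ₁(1−ρ*)) = 0.77·0.62 / (0.38·0.23) = 5.462.
Smallest integer k = 6.

6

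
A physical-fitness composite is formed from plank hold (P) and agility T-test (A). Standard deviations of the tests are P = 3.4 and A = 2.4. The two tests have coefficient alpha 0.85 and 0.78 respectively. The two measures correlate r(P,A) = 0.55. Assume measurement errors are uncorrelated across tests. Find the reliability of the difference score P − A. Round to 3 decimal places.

Var(P−A) = 3.4² + 2.4² − 2·3.4·2.4·0.55 = 17.32 − 8.976 = 8.344.
Because errors are independent across components, Cov(Tᵢ,Tⱼ) = Cov(Xᵢ,Xⱼ); the off-diagonal part of the true-score variance is the same as above.
True-score variance = [3.4²·0.85 + 2.4²·0.78] − 8.976 = 14.3188 − 8.976 = 5.3428.
Reliability = 5.3428 / 8.344 = 0.640.

0.640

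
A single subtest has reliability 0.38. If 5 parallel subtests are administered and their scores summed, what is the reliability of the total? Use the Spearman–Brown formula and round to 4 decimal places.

0.7540

ρ_k = kρ / (1 + (k−1)ρ) = 5·0.38 / (1 + 4·0.38) = 1.900 / 2.520 = 0.7540.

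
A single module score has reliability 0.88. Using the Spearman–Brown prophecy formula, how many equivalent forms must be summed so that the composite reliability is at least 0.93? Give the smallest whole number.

k ≥ ρ*(1−ρ₁)/(ρ₁(1−ρ*)) = 0.93·0.12 / (0.88·0.07) = 1.812.
Smallest integer k = 2.

2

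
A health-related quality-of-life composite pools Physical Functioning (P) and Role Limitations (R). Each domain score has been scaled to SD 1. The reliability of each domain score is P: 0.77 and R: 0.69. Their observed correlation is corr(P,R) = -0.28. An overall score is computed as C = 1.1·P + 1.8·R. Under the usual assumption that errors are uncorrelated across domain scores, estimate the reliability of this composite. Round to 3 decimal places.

Var(C) = 1.1² + 1.8² + 2·[1.98·(-0.28)] = 4.45 − 1.1088 = 3.3412.
With uncorrelated errors the cross-covariances are all true-score covariance, so they carry over unchanged; only the diagonal terms shrink to ρᵢσᵢ².
True-score variance = [1.1²·0.77 + 1.8²·0.69] − 1.1088 = 3.1673 − 1.1088 = 2.0585.
Reliability = 2.0585 / 3.3412 = 0.616.

0.616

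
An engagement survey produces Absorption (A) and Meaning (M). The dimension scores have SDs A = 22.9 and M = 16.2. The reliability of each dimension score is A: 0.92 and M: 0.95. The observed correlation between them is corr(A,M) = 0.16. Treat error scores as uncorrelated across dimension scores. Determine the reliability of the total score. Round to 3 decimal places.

Var(A+M) = 22.9² + 16.2² + 2·[22.9·16.2·0.16] = 786.85 + 118.714 = 905.564.
Under uncorrelated errors the observed covariances equal the true-score covariances, so only the own-variance terms attenuate.
True-score variance = [22.9²·0.92 + 16.2²·0.95] + 118.714 = 731.775 + 118.714 = 850.489.
Reliability = 850.489 / 905.564 = 0.939.

0.939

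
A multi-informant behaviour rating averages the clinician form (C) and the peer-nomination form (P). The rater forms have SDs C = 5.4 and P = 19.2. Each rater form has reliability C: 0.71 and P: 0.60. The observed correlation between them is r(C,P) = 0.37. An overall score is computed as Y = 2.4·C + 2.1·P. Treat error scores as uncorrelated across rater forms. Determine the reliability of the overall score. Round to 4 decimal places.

Var(Y) = 2.4²·5.4² + 2.1²·19.2² + 2·[5.04·5.4·19.2·0.37] = 1793.66 + 386.685 = 2180.35.
Because errors are independent across components, Cov(Tᵢ,Tⱼ) = Cov(Xᵢ,Xⱼ); the off-diagonal part of the true-score variance is the same as above.
True-score variance = [2.4²·5.4²·0.71 + 2.1²·19.2²·0.60] + 386.685 = 1094.67 + 386.685 = 1481.36.
Reliability = 1481.36 / 2180.35 = 0.6794.

0.6794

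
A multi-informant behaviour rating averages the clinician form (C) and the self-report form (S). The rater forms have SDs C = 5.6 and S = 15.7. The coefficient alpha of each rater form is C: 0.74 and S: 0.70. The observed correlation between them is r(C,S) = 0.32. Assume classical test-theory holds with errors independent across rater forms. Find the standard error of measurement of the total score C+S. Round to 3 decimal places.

Var(total) = 277.85 + 56.2688 = 334.119.
True-score variance = 195.749 + 56.2688 = 252.018, so reliability = 0.7543.
Error variance = 334.119 − 252.018 = 82.1006; SEM = √82.1006 = 9.061.

9.061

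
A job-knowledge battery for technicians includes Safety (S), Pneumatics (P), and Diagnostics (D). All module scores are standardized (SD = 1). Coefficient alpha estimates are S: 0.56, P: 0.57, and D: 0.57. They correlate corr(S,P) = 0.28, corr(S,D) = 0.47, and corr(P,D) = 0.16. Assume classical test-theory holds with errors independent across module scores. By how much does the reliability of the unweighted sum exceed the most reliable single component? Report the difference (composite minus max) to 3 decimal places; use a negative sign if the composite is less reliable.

0.160

Var(sum) = 3 + 1.82 = 4.82; true-score variance = 1.7 + 1.82 = 3.52; composite reliability = 0.7303.
Max component reliability = 0.5700.
Difference = 0.7303 − 0.5700 = 0.160.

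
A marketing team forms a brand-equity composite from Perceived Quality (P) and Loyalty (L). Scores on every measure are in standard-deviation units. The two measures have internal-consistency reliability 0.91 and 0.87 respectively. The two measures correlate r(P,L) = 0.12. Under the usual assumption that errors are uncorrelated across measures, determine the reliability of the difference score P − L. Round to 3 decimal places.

Var(P−L) = 1 + 1 − 2·0.12 = 2 − 0.24 = 1.76.
Because errors are independent across components, Cov(Tᵢ,Tⱼ) = Cov(Xᵢ,Xⱼ); the off-diagonal part of the true-score variance is the same as above.
True-score variance = [0.91 + 0.87] − 0.24 = 1.78 − 0.24 = 1.54.
Reliability = 1.54 / 1.76 = 0.875.

0.875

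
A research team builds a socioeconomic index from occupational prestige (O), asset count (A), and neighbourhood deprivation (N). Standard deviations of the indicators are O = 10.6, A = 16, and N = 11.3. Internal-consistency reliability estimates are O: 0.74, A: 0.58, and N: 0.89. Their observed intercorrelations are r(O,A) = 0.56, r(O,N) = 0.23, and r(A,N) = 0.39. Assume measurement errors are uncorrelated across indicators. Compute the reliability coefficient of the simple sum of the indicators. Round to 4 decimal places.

0.8291

Var(O+A+N) = 10.6² + 16² + 11.3² + 2·[10.6·16·0.56 + 10.6·11.3·0.23 + 16·11.3·0.39] = 496.05 + 386.075 = 882.125.
Because errors are independent across components, Cov(Tᵢ,Tⱼ) = Cov(Xᵢ,Xⱼ); the off-diagonal part of the true-score variance is the same as above.
True-score variance = [10.6²·0.74 + 16²·0.58 + 11.3²·0.89] + 386.075 = 345.27 + 386.075 = 731.345.
Reliability = 731.345 / 882.125 = 0.8291.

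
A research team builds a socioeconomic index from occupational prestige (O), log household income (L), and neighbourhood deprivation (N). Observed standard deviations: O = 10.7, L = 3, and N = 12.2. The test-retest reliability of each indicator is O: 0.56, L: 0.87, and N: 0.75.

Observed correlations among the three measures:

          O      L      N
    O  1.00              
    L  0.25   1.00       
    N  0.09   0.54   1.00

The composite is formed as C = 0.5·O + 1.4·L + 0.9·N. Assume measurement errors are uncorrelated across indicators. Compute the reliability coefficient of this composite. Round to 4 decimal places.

Var(C) = 0.5²·10.7² + 1.4²·3² + 0.9²·12.2² + 2·[0.7·10.7·3·0.25 + 0.45·10.7·12.2·0.09 + 1.26·3·12.2·0.54] = 166.823 + 71.614 = 238.437.
Under uncorrelated errors the observed covariances equal the true-score covariances, so only the own-variance terms attenuate.
True-score variance = [0.5²·10.7²·0.56 + 1.4²·3²·0.87 + 0.9²·12.2²·0.75] + 71.614 = 121.796 + 71.614 = 193.41.
Reliability = 193.41 / 238.437 = 0.8112.

0.8112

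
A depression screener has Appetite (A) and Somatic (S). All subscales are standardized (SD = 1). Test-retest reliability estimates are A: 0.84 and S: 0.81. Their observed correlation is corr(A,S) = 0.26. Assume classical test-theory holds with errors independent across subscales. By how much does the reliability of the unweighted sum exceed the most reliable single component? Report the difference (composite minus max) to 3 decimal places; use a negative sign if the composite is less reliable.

0.021

Var(sum) = 2 + 0.52 = 2.52; true-score variance = 1.65 + 0.52 = 2.17; composite reliability = 0.8611.
Max component reliability = 0.8400.
Difference = 0.8611 − 0.8400 = 0.021.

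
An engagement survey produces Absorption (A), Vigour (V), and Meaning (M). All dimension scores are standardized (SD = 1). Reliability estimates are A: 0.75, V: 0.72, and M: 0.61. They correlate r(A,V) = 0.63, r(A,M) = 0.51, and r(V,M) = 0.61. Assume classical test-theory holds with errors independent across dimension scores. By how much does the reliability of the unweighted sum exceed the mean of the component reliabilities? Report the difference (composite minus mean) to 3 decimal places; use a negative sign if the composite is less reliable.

0.165

Var(sum) = 3 + 3.5 = 6.5; true-score variance = 2.08 + 3.5 = 5.58; composite reliability = 0.8585.
Mean component reliability = 0.6933.
Difference = 0.8585 − 0.6933 = 0.165.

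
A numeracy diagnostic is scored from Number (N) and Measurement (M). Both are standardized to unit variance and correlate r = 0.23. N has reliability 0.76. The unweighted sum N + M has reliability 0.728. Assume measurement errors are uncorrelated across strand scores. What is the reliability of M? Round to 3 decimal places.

0.571

Var(N+M) = 2 + 2·0.23 = 2.460.
True-score variance = ρ_N + ρ_M + 2·0.23, so 0.728 = (0.76 + ρ_M + 0.46) / 2.460.
ρ_M = 0.728·2.460 − 0.76 − 0.46 = 0.571.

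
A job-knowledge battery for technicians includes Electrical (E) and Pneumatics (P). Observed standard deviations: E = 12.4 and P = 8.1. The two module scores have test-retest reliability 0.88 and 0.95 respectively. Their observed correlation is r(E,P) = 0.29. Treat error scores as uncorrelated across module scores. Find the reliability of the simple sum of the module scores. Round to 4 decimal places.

0.9217

Var(E+P) = 12.4² + 8.1² + 2·[12.4·8.1·0.29] = 219.37 + 58.2552 = 277.625.
With uncorrelated errors the cross-covariances are all true-score covariance, so they carry over unchanged; only the diagonal terms shrink to ρᵢσᵢ².
True-score variance = [12.4²·0.88 + 8.1²·0.95] + 58.2552 = 197.638 + 58.2552 = 255.894.
Reliability = 255.894 / 277.625 = 0.9217.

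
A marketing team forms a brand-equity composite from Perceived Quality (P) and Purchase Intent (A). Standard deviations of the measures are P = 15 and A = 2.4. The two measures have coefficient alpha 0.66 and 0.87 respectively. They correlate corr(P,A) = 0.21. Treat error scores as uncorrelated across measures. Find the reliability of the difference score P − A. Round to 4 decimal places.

Var(P−A) = 15² + 2.4² − 2·15·2.4·0.21 = 230.76 − 15.12 = 215.64.
Because errors are independent across components, Cov(Tᵢ,Tⱼ) = Cov(Xᵢ,Xⱼ); the off-diagonal part of the true-score variance is the same as above.
True-score variance = [15²·0.66 + 2.4²·0.87] − 15.12 = 153.511 − 15.12 = 138.391.
Reliability = 138.391 / 215.64 = 0.6418.

0.6418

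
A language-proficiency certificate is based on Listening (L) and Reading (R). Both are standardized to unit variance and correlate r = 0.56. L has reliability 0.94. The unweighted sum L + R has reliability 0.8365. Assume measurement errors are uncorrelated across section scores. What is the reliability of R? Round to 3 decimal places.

0.550

Var(L+R) = 2 + 2·0.56 = 3.120.
True-score variance = ρ_L + ρ_R + 2·0.56, so 0.8365 = (0.94 + ρ_R + 1.12) / 3.120.
ρ_R = 0.8365·3.120 − 0.94 − 1.12 = 0.550.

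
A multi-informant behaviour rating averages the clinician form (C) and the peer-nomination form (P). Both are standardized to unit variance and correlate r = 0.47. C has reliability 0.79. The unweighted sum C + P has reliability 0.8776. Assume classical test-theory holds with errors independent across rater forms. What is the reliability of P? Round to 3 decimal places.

Var(C+P) = 2 + 2·0.47 = 2.940.
True-score variance = ρ_C + ρ_P + 2·0.47, so 0.8776 = (0.79 + ρ_P + 0.94) / 2.940.
ρ_P = 0.8776·2.940 − 0.79 − 0.94 = 0.850.

0.850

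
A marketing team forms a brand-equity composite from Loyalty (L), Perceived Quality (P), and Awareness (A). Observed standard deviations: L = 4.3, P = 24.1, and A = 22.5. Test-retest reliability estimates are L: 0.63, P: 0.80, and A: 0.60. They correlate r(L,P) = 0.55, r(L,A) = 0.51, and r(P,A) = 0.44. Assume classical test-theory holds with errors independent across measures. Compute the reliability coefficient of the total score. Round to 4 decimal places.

0.8187

Var(L+P+A) = 4.3² + 24.1² + 22.5² + 2·[4.3·24.1·0.55 + 4.3·22.5·0.51 + 24.1·22.5·0.44] = 1105.55 + 689.858 = 1795.41.
Because errors are independent across components, Cov(Tᵢ,Tⱼ) = Cov(Xᵢ,Xⱼ); the off-diagonal part of the true-score variance is the same as above.
True-score variance = [4.3²·0.63 + 24.1²·0.80 + 22.5²·0.60] + 689.858 = 780.047 + 689.858 = 1469.9.
Reliability = 1469.9 / 1795.41 = 0.8187.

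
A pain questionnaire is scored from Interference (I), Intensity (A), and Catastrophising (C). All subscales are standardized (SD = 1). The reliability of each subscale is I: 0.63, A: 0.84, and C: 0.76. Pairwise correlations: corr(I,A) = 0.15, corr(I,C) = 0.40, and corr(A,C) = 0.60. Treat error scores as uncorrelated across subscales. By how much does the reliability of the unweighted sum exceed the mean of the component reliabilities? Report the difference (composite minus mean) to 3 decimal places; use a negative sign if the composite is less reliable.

0.111

Var(sum) = 3 + 2.3 = 5.3; true-score variance = 2.23 + 2.3 = 4.53; composite reliability = 0.8547.
Mean component reliability = 0.7433.
Difference = 0.8547 − 0.7433 = 0.111.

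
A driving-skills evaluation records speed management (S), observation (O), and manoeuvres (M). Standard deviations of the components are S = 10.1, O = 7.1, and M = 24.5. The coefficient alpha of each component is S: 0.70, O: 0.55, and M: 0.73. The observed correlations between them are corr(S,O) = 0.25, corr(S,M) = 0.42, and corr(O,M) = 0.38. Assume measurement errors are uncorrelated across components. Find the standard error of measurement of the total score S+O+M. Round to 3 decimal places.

Var(total) = 752.67 + 375.915 = 1128.59.
True-score variance = 537.315 + 375.915 = 913.23, so reliability = 0.8092.
Error variance = 1128.59 − 913.23 = 215.355; SEM = √215.355 = 14.675.

14.675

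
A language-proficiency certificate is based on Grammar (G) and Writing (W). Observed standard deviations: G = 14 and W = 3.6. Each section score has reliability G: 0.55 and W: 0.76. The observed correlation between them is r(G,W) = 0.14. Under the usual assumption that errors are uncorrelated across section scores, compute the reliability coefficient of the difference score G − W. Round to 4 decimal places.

Var(G−W) = 14² + 3.6² − 2·14·3.6·0.14 = 208.96 − 14.112 = 194.848.
Because errors are independent across components, Cov(Tᵢ,Tⱼ) = Cov(Xᵢ,Xⱼ); the off-diagonal part of the true-score variance is the same as above.
True-score variance = [14²·0.55 + 3.6²·0.76] − 14.112 = 117.65 − 14.112 = 103.538.
Reliability = 103.538 / 194.848 = 0.5314.

0.5314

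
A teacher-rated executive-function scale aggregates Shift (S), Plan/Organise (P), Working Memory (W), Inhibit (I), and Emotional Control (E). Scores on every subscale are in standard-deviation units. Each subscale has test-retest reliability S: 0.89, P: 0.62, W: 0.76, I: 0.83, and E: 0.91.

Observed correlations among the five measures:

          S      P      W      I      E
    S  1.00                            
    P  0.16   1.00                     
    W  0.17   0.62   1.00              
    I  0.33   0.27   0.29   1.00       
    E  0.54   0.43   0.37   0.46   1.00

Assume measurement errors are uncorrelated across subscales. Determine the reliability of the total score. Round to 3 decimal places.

0.919

Var(S+P+W+I+E) = 5 + 2·[0.16 + 0.17 + 0.33 + 0.54 + 0.62 + 0.27 + 0.43 + 0.29 + 0.37 + 0.46] = 5 + 7.28 = 12.28.
Under uncorrelated errors the observed covariances equal the true-score covariances, so only the own-variance terms attenuate.
True-score variance = [0.89 + 0.62 + 0.76 + 0.83 + 0.91] + 7.28 = 4.01 + 7.28 = 11.29.
Reliability = 11.29 / 12.28 = 0.919.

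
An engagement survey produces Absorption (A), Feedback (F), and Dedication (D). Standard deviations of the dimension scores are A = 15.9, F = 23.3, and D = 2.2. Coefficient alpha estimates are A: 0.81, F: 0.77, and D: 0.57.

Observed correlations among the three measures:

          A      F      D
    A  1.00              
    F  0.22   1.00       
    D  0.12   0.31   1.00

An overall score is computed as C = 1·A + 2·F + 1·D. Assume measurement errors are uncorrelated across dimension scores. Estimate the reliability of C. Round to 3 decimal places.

0.806

Var(C) = 15.9² + 2²·23.3² + 2.2² + 2·[2·15.9·23.3·0.22 + 15.9·2.2·0.12 + 2·23.3·2.2·0.31] = 2429.21 + 397.971 = 2827.18.
With uncorrelated errors the cross-covariances are all true-score covariance, so they carry over unchanged; only the diagonal terms shrink to ρᵢσᵢ².
True-score variance = [15.9²·0.81 + 2²·23.3²·0.77 + 2.2²·0.57] + 397.971 = 1879.64 + 397.971 = 2277.61.
Reliability = 2277.61 / 2827.18 = 0.806.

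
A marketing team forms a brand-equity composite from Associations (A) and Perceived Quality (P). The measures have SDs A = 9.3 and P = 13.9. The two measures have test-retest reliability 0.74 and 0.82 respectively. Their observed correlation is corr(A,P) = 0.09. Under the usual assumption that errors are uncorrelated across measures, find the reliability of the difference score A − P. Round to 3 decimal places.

0.777

Var(A−P) = 9.3² + 13.9² − 2·9.3·13.9·0.09 = 279.7 − 23.2686 = 256.431.
Under uncorrelated errors the observed covariances equal the true-score covariances, so only the own-variance terms attenuate.
True-score variance = [9.3²·0.74 + 13.9²·0.82] − 23.2686 = 222.435 − 23.2686 = 199.166.
Reliability = 199.166 / 256.431 = 0.777.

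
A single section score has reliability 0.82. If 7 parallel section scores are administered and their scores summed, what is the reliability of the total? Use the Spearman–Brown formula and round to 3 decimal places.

0.970

ρ_k = kρ / (1 + (k−1)ρ) = 7·0.82 / (1 + 6·0.82) = 5.740 / 5.920 = 0.970.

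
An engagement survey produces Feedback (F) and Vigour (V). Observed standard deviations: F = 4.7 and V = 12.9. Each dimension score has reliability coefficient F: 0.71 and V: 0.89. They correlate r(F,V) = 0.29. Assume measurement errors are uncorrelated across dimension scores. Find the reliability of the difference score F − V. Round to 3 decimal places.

Var(F−V) = 4.7² + 12.9² − 2·4.7·12.9·0.29 = 188.5 − 35.1654 = 153.335.
Under uncorrelated errors the observed covariances equal the true-score covariances, so only the own-variance terms attenuate.
True-score variance = [4.7²·0.71 + 12.9²·0.89] − 35.1654 = 163.789 − 35.1654 = 128.623.
Reliability = 128.623 / 153.335 = 0.839.

0.839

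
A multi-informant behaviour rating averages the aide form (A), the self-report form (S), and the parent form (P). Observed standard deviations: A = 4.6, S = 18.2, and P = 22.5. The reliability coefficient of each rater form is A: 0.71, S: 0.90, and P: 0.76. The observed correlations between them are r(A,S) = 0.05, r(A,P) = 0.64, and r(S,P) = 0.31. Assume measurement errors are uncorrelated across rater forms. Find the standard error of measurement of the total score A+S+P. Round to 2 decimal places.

Var(total) = 858.65 + 394.742 = 1253.39.
True-score variance = 697.89 + 394.742 = 1092.63, so reliability = 0.8717.
Error variance = 1253.39 − 1092.63 = 160.76; SEM = √160.76 = 12.68.

12.68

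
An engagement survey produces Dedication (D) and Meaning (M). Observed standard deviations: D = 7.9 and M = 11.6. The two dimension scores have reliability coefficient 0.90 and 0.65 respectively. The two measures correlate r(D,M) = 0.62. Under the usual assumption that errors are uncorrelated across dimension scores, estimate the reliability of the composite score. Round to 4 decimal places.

0.8283

Var(D+M) = 7.9² + 11.6² + 2·[7.9·11.6·0.62] = 196.97 + 113.634 = 310.604.
Under uncorrelated errors the observed covariances equal the true-score covariances, so only the own-variance terms attenuate.
True-score variance = [7.9²·0.90 + 11.6²·0.65] + 113.634 = 143.633 + 113.634 = 257.267.
Reliability = 257.267 / 310.604 = 0.8283.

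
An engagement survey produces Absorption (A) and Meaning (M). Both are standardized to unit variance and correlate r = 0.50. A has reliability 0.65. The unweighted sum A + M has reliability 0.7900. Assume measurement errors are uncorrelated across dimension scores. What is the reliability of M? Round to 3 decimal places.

0.720

Var(A+M) = 2 + 2·0.50 = 3.000.
True-score variance = ρ_A + ρ_M + 2·0.50, so 0.7900 = (0.65 + ρ_M + 1.00) / 3.000.
ρ_M = 0.7900·3.000 − 0.65 − 1.00 = 0.720.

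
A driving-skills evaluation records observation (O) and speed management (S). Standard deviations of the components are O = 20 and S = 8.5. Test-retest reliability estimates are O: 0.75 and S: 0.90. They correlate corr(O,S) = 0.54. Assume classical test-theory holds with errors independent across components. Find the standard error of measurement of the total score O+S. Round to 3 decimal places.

10.355

Var(total) = 472.25 + 183.6 = 655.85.
True-score variance = 365.025 + 183.6 = 548.625, so reliability = 0.8365.
Error variance = 655.85 − 548.625 = 107.225; SEM = √107.225 = 10.355.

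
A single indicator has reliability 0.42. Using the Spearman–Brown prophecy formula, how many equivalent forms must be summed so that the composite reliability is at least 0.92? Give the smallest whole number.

16

k ≥ ρ*(1−ρ₁)/(ρ₁(1−ρ*)) = 0.92·0.58 / (0.42·0.08) = 15.881.
Smallest integer k = 16.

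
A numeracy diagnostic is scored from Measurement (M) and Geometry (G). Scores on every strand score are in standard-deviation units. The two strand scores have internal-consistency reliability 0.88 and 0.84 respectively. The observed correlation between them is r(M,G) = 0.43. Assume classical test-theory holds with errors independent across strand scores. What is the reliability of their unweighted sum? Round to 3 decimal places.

0.902

Var(M+G) = 2 + 2·[0.43] = 2 + 0.86 = 2.86.
Because errors are independent across components, Cov(Tᵢ,Tⱼ) = Cov(Xᵢ,Xⱼ); the off-diagonal part of the true-score variance is the same as above.
True-score variance = [0.88 + 0.84] + 0.86 = 1.72 + 0.86 = 2.58.
Reliability = 2.58 / 2.86 = 0.902.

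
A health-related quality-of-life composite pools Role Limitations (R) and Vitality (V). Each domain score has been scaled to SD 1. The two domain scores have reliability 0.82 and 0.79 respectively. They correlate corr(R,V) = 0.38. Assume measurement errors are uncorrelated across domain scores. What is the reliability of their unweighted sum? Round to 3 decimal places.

0.859

Var(R+V) = 2 + 2·[0.38] = 2 + 0.76 = 2.76.
Because errors are independent across components, Cov(Tᵢ,Tⱼ) = Cov(Xᵢ,Xⱼ); the off-diagonal part of the true-score variance is the same as above.
True-score variance = [0.82 + 0.79] + 0.76 = 1.61 + 0.76 = 2.37.
Reliability = 2.37 / 2.76 = 0.859.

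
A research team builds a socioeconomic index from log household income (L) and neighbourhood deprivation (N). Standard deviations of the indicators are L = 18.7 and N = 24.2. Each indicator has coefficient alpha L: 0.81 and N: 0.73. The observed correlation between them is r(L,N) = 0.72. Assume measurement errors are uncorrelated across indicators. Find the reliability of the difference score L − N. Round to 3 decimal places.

Var(L−N) = 18.7² + 24.2² − 2·18.7·24.2·0.72 = 935.33 − 651.658 = 283.672.
With uncorrelated errors the cross-covariances are all true-score covariance, so they carry over unchanged; only the diagonal terms shrink to ρᵢσᵢ².
True-score variance = [18.7²·0.81 + 24.2²·0.73] − 651.658 = 710.766 − 651.658 = 59.1085.
Reliability = 59.1085 / 283.672 = 0.208.

0.208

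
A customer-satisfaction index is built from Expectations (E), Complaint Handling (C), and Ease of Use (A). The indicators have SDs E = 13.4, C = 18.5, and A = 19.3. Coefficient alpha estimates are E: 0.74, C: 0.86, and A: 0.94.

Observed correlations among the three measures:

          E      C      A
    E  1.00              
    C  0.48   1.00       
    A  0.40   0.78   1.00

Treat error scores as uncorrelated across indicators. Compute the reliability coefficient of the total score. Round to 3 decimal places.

Var(E+C+A) = 13.4² + 18.5² + 19.3² + 2·[13.4·18.5·0.48 + 13.4·19.3·0.40 + 18.5·19.3·0.78] = 894.3 + 1001.88 = 1896.18.
Because errors are independent across components, Cov(Tᵢ,Tⱼ) = Cov(Xᵢ,Xⱼ); the off-diagonal part of the true-score variance is the same as above.
True-score variance = [13.4²·0.74 + 18.5²·0.86 + 19.3²·0.94] + 1001.88 = 777.35 + 1001.88 = 1779.23.
Reliability = 1779.23 / 1896.18 = 0.938.

0.938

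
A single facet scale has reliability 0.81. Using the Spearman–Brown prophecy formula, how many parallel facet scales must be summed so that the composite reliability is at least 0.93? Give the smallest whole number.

k ≥ ρ*(1−ρ₁)/(ρ₁(1−ρ*)) = 0.93·0.19 / (0.81·0.07) = 3.116.
Smallest integer k = 4.

4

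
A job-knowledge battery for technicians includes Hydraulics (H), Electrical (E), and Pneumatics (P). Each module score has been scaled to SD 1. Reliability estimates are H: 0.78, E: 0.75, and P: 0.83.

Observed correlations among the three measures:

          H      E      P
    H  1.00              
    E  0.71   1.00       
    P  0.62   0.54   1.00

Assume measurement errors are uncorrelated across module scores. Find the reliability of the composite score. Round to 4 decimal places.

0.9050

Var(H+E+P) = 3 + 2·[0.71 + 0.62 + 0.54] = 3 + 3.74 = 6.74.
With uncorrelated errors the cross-covariances are all true-score covariance, so they carry over unchanged; only the diagonal terms shrink to ρᵢσᵢ².
True-score variance = [0.78 + 0.75 + 0.83] + 3.74 = 2.36 + 3.74 = 6.1.
Reliability = 6.1 / 6.74 = 0.9050.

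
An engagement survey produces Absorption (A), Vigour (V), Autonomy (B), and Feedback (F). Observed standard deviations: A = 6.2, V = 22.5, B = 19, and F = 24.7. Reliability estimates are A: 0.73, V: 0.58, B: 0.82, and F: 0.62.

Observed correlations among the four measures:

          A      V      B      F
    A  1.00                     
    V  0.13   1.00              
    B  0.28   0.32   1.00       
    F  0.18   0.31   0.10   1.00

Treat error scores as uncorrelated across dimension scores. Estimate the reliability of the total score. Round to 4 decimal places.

0.7821

Var(A+V+B+F) = 6.2² + 22.5² + 19² + 24.7² + 2·[6.2·22.5·0.13 + 6.2·19·0.28 + 6.2·24.7·0.18 + 22.5·19·0.32 + 22.5·24.7·0.31 + 19·24.7·0.10] = 1515.78 + 869.393 = 2385.17.
Under uncorrelated errors the observed covariances equal the true-score covariances, so only the own-variance terms attenuate.
True-score variance = [6.2²·0.73 + 22.5²·0.58 + 19²·0.82 + 24.7²·0.62] + 869.393 = 995.962 + 869.393 = 1865.36.
Reliability = 1865.36 / 2385.17 = 0.7821.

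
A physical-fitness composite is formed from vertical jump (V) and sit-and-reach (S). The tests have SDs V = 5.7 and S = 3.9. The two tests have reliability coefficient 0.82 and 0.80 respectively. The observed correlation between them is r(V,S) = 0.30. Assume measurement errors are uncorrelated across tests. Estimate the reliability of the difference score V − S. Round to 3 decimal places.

Var(V−S) = 5.7² + 3.9² − 2·5.7·3.9·0.30 = 47.7 − 13.338 = 34.362.
With uncorrelated errors the cross-covariances are all true-score covariance, so they carry over unchanged; only the diagonal terms shrink to ρᵢσᵢ².
True-score variance = [5.7²·0.82 + 3.9²·0.80] − 13.338 = 38.8098 − 13.338 = 25.4718.
Reliability = 25.4718 / 34.362 = 0.741.

0.741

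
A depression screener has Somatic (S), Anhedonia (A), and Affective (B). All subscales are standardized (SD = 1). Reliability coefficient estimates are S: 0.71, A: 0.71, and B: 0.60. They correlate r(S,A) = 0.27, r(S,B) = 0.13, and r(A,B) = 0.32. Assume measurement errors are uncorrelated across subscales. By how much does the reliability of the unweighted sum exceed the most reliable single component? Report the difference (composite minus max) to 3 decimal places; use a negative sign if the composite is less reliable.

0.069

Var(sum) = 3 + 1.44 = 4.44; true-score variance = 2.02 + 1.44 = 3.46; composite reliability = 0.7793.
Max component reliability = 0.7100.
Difference = 0.7793 − 0.7100 = 0.069.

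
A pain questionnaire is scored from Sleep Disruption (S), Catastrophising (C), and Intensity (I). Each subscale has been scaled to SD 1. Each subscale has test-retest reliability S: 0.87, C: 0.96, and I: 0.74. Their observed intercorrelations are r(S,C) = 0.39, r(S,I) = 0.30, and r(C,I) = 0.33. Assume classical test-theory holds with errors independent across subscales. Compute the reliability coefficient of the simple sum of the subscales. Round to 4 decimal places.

Var(S+C+I) = 3 + 2·[0.39 + 0.30 + 0.33] = 3 + 2.04 = 5.04.
With uncorrelated errors the cross-covariances are all true-score covariance, so they carry over unchanged; only the diagonal terms shrink to ρᵢσᵢ².
True-score variance = [0.87 + 0.96 + 0.74] + 2.04 = 2.57 + 2.04 = 4.61.
Reliability = 4.61 / 5.04 = 0.9147.

0.9147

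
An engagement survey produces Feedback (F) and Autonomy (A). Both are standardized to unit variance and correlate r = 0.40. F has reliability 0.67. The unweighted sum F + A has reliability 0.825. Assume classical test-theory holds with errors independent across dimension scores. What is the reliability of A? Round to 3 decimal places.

Var(F+A) = 2 + 2·0.40 = 2.800.
True-score variance = ρ_F + ρ_A + 2·0.40, so 0.825 = (0.67 + ρ_A + 0.80) / 2.800.
ρ_A = 0.825·2.800 − 0.67 − 0.80 = 0.840.

0.840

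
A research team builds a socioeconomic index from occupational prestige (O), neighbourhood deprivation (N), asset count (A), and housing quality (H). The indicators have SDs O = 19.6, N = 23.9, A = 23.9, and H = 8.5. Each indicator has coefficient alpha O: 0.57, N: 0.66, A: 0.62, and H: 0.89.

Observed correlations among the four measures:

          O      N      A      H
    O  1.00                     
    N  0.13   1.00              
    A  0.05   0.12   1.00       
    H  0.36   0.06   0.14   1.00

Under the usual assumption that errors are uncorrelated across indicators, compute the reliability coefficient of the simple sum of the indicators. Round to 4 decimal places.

0.7225

Var(O+N+A+H) = 19.6² + 23.9² + 23.9² + 8.5² + 2·[19.6·23.9·0.13 + 19.6·23.9·0.05 + 19.6·8.5·0.36 + 23.9·23.9·0.12 + 23.9·8.5·0.06 + 23.9·8.5·0.14] = 1598.83 + 506.941 = 2105.77.
Under uncorrelated errors the observed covariances equal the true-score covariances, so only the own-variance terms attenuate.
True-score variance = [19.6²·0.57 + 23.9²·0.66 + 23.9²·0.62 + 8.5²·0.89] + 506.941 = 1014.42 + 506.941 = 1521.36.
Reliability = 1521.36 / 2105.77 = 0.7225.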